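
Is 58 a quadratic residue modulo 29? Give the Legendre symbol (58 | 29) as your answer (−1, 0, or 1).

First reduce: 58 ≡ 0 (mod 29).
Top reduces to 0: gcd > 1, so the symbol is 0.

0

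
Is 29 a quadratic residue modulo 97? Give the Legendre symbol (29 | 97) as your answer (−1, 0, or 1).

Reciprocity: 29 ≡ 1 and 97 ≡ 1 (mod 4), so (29/97) = +(97/29).
Reduce top mod 29: now compute (10/29).
Pull out 2: since 29 ≡ 5 (mod 8), (2/29) = -1.
Reciprocity: 5 ≡ 1 and 29 ≡ 1 (mod 4), so (5/29) = +(29/5).
Reduce top mod 5: now compute (4/5).
Pull out 2^2: since 5 ≡ 5 (mod 8), (2/5) = -1, so (2/5)^2 = +1.
Reached (1/5) = 1. Collecting the sign flips along the way, the symbol is -1.

-1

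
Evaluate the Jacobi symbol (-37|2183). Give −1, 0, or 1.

First reduce: -37 ≡ 2146 (mod 2183).
Pull out 2: since 2183 ≡ 7 (mod 8), (2/2183) = +1.
Reciprocity: 1073 ≡ 1 and 2183 ≡ 3 (mod 4), so (1073/2183) = +(2183/1073).
Reduce top mod 1073: now compute (37/1073).
Reciprocity: 37 ≡ 1 and 1073 ≡ 1 (mod 4), so (37/1073) = +(1073/37).
Reduce top mod 37: now compute (0/37).
Top reduces to 0: gcd > 1, so the symbol is 0.

0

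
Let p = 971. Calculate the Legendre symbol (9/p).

Reciprocity: 9 ≡ 1 and 971 ≡ 3 (mod 4), so (9/971) = +(971/9).
Reduce top mod 9: now compute (8/9).
Pull out 2^3: since 9 ≡ 1 (mod 8), (2/9) = +1, so (2/9)^3 = +1.
Reached (1/9) = 1. Collecting the sign flips along the way, the symbol is +1.

1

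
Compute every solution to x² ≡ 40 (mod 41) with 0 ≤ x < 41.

41 ≡ 1 (mod 4), so we find a root by search.
Trying successive values, 9² = 81 ≡ 40 (mod 41). The other root is 41 − 9 = 32.

9, 32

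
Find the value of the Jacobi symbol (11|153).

Reciprocity: 11 ≡ 3 and 153 ≡ 1 (mod 4), so (11/153) = +(153/11).
Reduce top mod 11: now compute (10/11).
Pull out 2: since 11 ≡ 3 (mod 8), (2/11) = -1.
Reciprocity: 5 ≡ 1 and 11 ≡ 3 (mod 4), so (5/11) = +(11/5).
Reduce top mod 5: now compute (1/5).
Reached (1/5) = 1. Collecting the sign flips along the way, the symbol is -1.

-1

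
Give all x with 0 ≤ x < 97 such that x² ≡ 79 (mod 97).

46, 51

97 ≡ 1 (mod 4), so we find a root by search.
Trying successive values, 46² = 2116 ≡ 79 (mod 97). The other root is 97 − 46 = 51.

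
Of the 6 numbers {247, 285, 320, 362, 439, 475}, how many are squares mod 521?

2

(247/521) = -1 → non-residue.
(285/521) = +1 → QR.
(320/521) = +1 → QR.
(362/521) = -1 → non-residue.
(439/521) = -1 → non-residue.
(475/521) = -1 → non-residue.
Total quadratic residues among the 6: 2.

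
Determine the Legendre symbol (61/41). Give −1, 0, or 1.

1

First reduce: 61 ≡ 20 (mod 41).
Pull out 2^2: since 41 ≡ 1 (mod 8), (2/41) = +1, so (2/41)^2 = +1.
Reciprocity: 5 ≡ 1 and 41 ≡ 1 (mod 4), so (5/41) = +(41/5).
Reduce top mod 5: now compute (1/5).
Reached (1/5) = 1. Collecting the sign flips along the way, the symbol is +1.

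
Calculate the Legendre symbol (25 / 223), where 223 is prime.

1

Reciprocity: 25 ≡ 1 and 223 ≡ 3 (mod 4), so (25/223) = +(223/25).
Reduce top mod 25: now compute (23/25).
Reciprocity: 23 ≡ 3 and 25 ≡ 1 (mod 4), so (23/25) = +(25/23).
Reduce top mod 23: now compute (2/23).
Pull out 2: since 23 ≡ 7 (mod 8), (2/23) = +1.
Reached (1/23) = 1. Collecting the sign flips along the way, the symbol is +1.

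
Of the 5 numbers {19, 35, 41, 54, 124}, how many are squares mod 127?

(19/127) = +1 → QR.
(35/127) = +1 → QR.
(41/127) = +1 → QR.
(54/127) = -1 → non-residue.
(124/127) = +1 → QR.
Total quadratic residues among the 5: 4.

4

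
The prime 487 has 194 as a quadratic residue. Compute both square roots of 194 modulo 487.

235, 252

Since 487 ≡ 3 (mod 4), a square root of 194 is 194^((487+1)/4) = 194^122 mod 487.
Repeated squaring: 194^2≡137, 194^4≡263, 194^8≡15, 194^16≡225, 194^32≡464, 194^64≡42 (mod 487).
194^122 = 194^(64+32+16+8+2) ≡ 235 (mod 487).
Check: 235² = 55225 ≡ 194 (mod 487). The two roots are 235 and 252.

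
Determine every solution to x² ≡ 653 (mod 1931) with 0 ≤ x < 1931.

902, 1029

Since 1931 ≡ 3 (mod 4), a square root of 653 is 653^((1931+1)/4) = 653^483 mod 1931.
Repeated squaring: 653^2≡1589, 653^4≡1104, 653^8≡355, 653^16≡510, 653^32≡1346, 653^64≡438, 653^128≡675, 653^256≡1840 (mod 1931).
653^483 = 653^(256+128+64+32+2+1) ≡ 1029 (mod 1931).
Check: 1029² = 1058841 ≡ 653 (mod 1931). The two roots are 902 and 1029.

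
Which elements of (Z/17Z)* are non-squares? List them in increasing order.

Square k = 1,…,8 (k and 17−k give the same square):
1²=1, 2²=4, 3²=9, 4²=16, 5²≡8, 6²≡2, 7²≡15, 8²≡13 (mod 17).
The residues are {1, 2, 4, 8, 9, 13, 15, 16}; the non-residues are the remaining 8 nonzero classes.

3, 5, 6, 7, 10, 11, 12, 14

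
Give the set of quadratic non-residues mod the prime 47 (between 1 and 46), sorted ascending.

Square k = 1,…,23 (k and 47−k give the same square):
1²=1, 2²=4, 3²=9, 4²=16, 5²=25, 6²=36, 7²≡2, 8²≡17, 9²≡34, 10²≡6, 11²≡27, 12²≡3, 13²≡28, 14²≡8, 15²≡37, 16²≡21, 17²≡7, 18²≡42, 19²≡32, 20²≡24, 21²≡18, 22²≡14, 23²≡12 (mod 47).
The residues are {1, 2, 3, 4, 6, 7, 8, 9, 12, 14, 16, 17, 18, 21, 24, 25, 27, 28, 32, 34, 36, 37, 42}; the non-residues are the remaining 23 nonzero classes.

5 10 11 13 15 19 20 22 23 26 29 30 31 33 35 38 39 40 41 43 44 45 46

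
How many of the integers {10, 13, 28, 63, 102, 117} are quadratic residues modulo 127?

(10/127) = -1 → non-residue.
(13/127) = +1 → QR.
(28/127) = -1 → non-residue.
(63/127) = -1 → non-residue.
(102/127) = -1 → non-residue.
(117/127) = +1 → QR.
Total quadratic residues among the 6: 2.

2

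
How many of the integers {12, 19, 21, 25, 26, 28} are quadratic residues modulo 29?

2

(12/29) = -1 → non-residue.
(19/29) = -1 → non-residue.
(21/29) = -1 → non-residue.
(25/29) = +1 → QR.
(26/29) = -1 → non-residue.
(28/29) = +1 → QR.
Total quadratic residues among the 6: 2.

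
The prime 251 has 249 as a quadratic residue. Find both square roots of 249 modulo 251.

Since 251 ≡ 3 (mod 4), a square root of 249 is 249^((251+1)/4) = 249^63 mod 251.
Repeated squaring: 249^2≡4, 249^4≡16, 249^8≡5, 249^16≡25, 249^32≡123 (mod 251).
249^63 = 249^(32+16+8+4+2+1) ≡ 91 (mod 251).
Check: 91² = 8281 ≡ 249 (mod 251). The two roots are 91 and 160.

91, 160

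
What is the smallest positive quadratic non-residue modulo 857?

(2/857) = +1, so 2 is a residue.
(3/857) = −1, so 3 is the smallest positive non-residue mod 857.

3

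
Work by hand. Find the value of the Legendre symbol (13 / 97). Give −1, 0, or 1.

Euler's criterion: (13/97) ≡ 13^48 (mod 97).
13^2 ≡ 72 (mod 97)
13^4 ≡ 43 (mod 97)
13^8 ≡ 6 (mod 97)
13^16 ≡ 36 (mod 97)
13^32 ≡ 35 (mod 97)
13^48 = 13^(32+16) ≡ 96 (mod 97).
Result is 96 ≡ −1, so (13/97) = −1.

-1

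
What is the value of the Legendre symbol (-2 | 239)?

-1

First reduce: -2 ≡ 237 (mod 239).
Reciprocity: 237 ≡ 1 and 239 ≡ 3 (mod 4), so (237/239) = +(239/237).
Reduce top mod 237: now compute (2/237).
Pull out 2: since 237 ≡ 5 (mod 8), (2/237) = -1.
Reached (1/237) = 1. Collecting the sign flips along the way, the symbol is -1.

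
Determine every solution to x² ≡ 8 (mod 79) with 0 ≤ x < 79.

Since 79 ≡ 3 (mod 4), a square root of 8 is 8^((79+1)/4) = 8^20 mod 79.
Repeated squaring: 8^2≡64, 8^4≡67, 8^8≡65, 8^16≡38 (mod 79).
8^20 = 8^(16+4) ≡ 18 (mod 79).
Check: 18² = 324 ≡ 8 (mod 79). The two roots are 18 and 61.

18, 61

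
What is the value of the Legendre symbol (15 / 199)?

Reciprocity: 15 ≡ 3 and 199 ≡ 3 (mod 4), so (15/199) = −(199/15).
Reduce top mod 15: now compute (4/15).
Pull out 2^2: since 15 ≡ 7 (mod 8), (2/15) = +1, so (2/15)^2 = +1.
Reached (1/15) = 1. Collecting the sign flips along the way, the symbol is -1.

-1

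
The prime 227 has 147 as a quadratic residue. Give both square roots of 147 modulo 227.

104, 123

Since 227 ≡ 3 (mod 4), a square root of 147 is 147^((227+1)/4) = 147^57 mod 227.
Repeated squaring: 147^2≡44, 147^4≡120, 147^8≡99, 147^16≡40, 147^32≡11 (mod 227).
147^57 = 147^(32+16+8+1) ≡ 104 (mod 227).
Check: 104² = 10816 ≡ 147 (mod 227). The two roots are 104 and 123.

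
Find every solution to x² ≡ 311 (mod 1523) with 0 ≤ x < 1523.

218, 1305

Since 1523 ≡ 3 (mod 4), a square root of 311 is 311^((1523+1)/4) = 311^381 mod 1523.
Repeated squaring: 311^2≡772, 311^4≡491, 311^8≡447, 311^16≡296, 311^32≡805, 311^64≡750, 311^128≡513, 311^256≡1213 (mod 1523).
311^381 = 311^(256+64+32+16+8+4+1) ≡ 1305 (mod 1523).
Check: 1305² = 1703025 ≡ 311 (mod 1523). The two roots are 218 and 1305.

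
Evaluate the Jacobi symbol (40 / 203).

1

Pull out 2^3: since 203 ≡ 3 (mod 8), (2/203) = -1, so (2/203)^3 = -1.
Reciprocity: 5 ≡ 1 and 203 ≡ 3 (mod 4), so (5/203) = +(203/5).
Reduce top mod 5: now compute (3/5).
Reciprocity: 3 ≡ 3 and 5 ≡ 1 (mod 4), so (3/5) = +(5/3).
Reduce top mod 3: now compute (2/3).
Pull out 2: since 3 ≡ 3 (mod 8), (2/3) = -1.
Reached (1/3) = 1. Collecting the sign flips along the way, the symbol is +1.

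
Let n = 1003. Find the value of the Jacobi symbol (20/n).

Pull out 2^2: since 1003 ≡ 3 (mod 8), (2/1003) = -1, so (2/1003)^2 = +1.
Reciprocity: 5 ≡ 1 and 1003 ≡ 3 (mod 4), so (5/1003) = +(1003/5).
Reduce top mod 5: now compute (3/5).
Reciprocity: 3 ≡ 3 and 5 ≡ 1 (mod 4), so (3/5) = +(5/3).
Reduce top mod 3: now compute (2/3).
Pull out 2: since 3 ≡ 3 (mod 8), (2/3) = -1.
Reached (1/3) = 1. Collecting the sign flips along the way, the symbol is -1.

-1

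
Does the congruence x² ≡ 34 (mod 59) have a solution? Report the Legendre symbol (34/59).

Pull out 2: since 59 ≡ 3 (mod 8), (2/59) = -1.
Reciprocity: 17 ≡ 1 and 59 ≡ 3 (mod 4), so (17/59) = +(59/17).
Reduce top mod 17: now compute (8/17).
Pull out 2^3: since 17 ≡ 1 (mod 8), (2/17) = +1, so (2/17)^3 = +1.
Reached (1/17) = 1. Collecting the sign flips along the way, the symbol is -1.

-1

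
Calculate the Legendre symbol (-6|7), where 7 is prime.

1

Euler's criterion: (-6/7) ≡ 1^3 (mod 7).
1^2 ≡ 1 (mod 7)
1^3 = 1^(2+1) ≡ 1 (mod 7).
Result is 1, so (-6/7) = 1.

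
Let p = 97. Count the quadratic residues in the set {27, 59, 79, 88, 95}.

4

(27/97) = +1 → QR.
(59/97) = -1 → non-residue.
(79/97) = +1 → QR.
(88/97) = +1 → QR.
(95/97) = +1 → QR.
Total quadratic residues among the 5: 4.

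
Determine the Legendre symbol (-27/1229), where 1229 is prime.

-1

First reduce: -27 ≡ 1202 (mod 1229).
Pull out 2: since 1229 ≡ 5 (mod 8), (2/1229) = -1.
Reciprocity: 601 ≡ 1 and 1229 ≡ 1 (mod 4), so (601/1229) = +(1229/601).
Reduce top mod 601: now compute (27/601).
Reciprocity: 27 ≡ 3 and 601 ≡ 1 (mod 4), so (27/601) = +(601/27).
Reduce top mod 27: now compute (7/27).
Reciprocity: 7 ≡ 3 and 27 ≡ 3 (mod 4), so (7/27) = −(27/7).
Reduce top mod 7: now compute (6/7).
Pull out 2: since 7 ≡ 7 (mod 8), (2/7) = +1.
Reciprocity: 3 ≡ 3 and 7 ≡ 3 (mod 4), so (3/7) = −(7/3).
Reduce top mod 3: now compute (1/3).
Reached (1/3) = 1. Collecting the sign flips along the way, the symbol is -1.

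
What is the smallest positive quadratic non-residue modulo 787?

(2/787) = −1, so 2 is the smallest positive non-residue mod 787.

2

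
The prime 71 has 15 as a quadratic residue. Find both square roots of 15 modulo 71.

Since 71 ≡ 3 (mod 4), a square root of 15 is 15^((71+1)/4) = 15^18 mod 71.
Repeated squaring: 15^2≡12, 15^4≡2, 15^8≡4, 15^16≡16 (mod 71).
15^18 = 15^(16+2) ≡ 50 (mod 71).
Check: 50² = 2500 ≡ 15 (mod 71). The two roots are 21 and 50.

21, 50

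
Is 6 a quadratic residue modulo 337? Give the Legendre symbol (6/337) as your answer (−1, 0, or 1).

Euler's criterion: (6/337) ≡ 6^168 (mod 337).
6^2 ≡ 36 (mod 337)
6^4 ≡ 285 (mod 337)
6^8 ≡ 8 (mod 337)
6^16 ≡ 64 (mod 337)
6^32 ≡ 52 (mod 337)
6^64 ≡ 8 (mod 337)
6^128 ≡ 64 (mod 337)
6^168 = 6^(128+32+8) ≡ 1 (mod 337).
Result is 1, so (6/337) = 1.

1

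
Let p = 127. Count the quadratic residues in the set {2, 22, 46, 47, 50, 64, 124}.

(2/127) = +1 → QR.
(22/127) = +1 → QR.
(46/127) = -1 → non-residue.
(47/127) = +1 → QR.
(50/127) = +1 → QR.
(64/127) = +1 → QR.
(124/127) = +1 → QR.
Total quadratic residues among the 7: 6.

6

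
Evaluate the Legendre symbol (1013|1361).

Reciprocity: 1013 ≡ 1 and 1361 ≡ 1 (mod 4), so (1013/1361) = +(1361/1013).
Reduce top mod 1013: now compute (348/1013).
Pull out 2^2: since 1013 ≡ 5 (mod 8), (2/1013) = -1, so (2/1013)^2 = +1.
Reciprocity: 87 ≡ 3 and 1013 ≡ 1 (mod 4), so (87/1013) = +(1013/87).
Reduce top mod 87: now compute (56/87).
Pull out 2^3: since 87 ≡ 7 (mod 8), (2/87) = +1, so (2/87)^3 = +1.
Reciprocity: 7 ≡ 3 and 87 ≡ 3 (mod 4), so (7/87) = −(87/7).
Reduce top mod 7: now compute (3/7).
Reciprocity: 3 ≡ 3 and 7 ≡ 3 (mod 4), so (3/7) = −(7/3).
Reduce top mod 3: now compute (1/3).
Reached (1/3) = 1. Collecting the sign flips along the way, the symbol is +1.

1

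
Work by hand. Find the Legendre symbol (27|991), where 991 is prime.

-1

Euler's criterion: (27/991) ≡ 27^495 (mod 991).
27^2 ≡ 729 (mod 991)
27^4 ≡ 265 (mod 991)
27^8 ≡ 855 (mod 991)
27^16 ≡ 658 (mod 991)
27^32 ≡ 888 (mod 991)
27^64 ≡ 699 (mod 991)
27^128 ≡ 38 (mod 991)
27^256 ≡ 453 (mod 991)
27^495 = 27^(256+128+64+32+8+4+2+1) ≡ 990 (mod 991).
Result is 990 ≡ −1, so (27/991) = −1.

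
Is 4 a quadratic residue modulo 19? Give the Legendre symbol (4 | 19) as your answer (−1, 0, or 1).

Pull out 2^2: since 19 ≡ 3 (mod 8), (2/19) = -1, so (2/19)^2 = +1.
Reached (1/19) = 1. Collecting the sign flips along the way, the symbol is +1.

1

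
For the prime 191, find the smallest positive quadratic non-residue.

(2/191) = +1, so 2 is a residue.
(3/191) = +1, so 3 is a residue.
(4/191) = +1, so 4 is a residue.
(5/191) = +1, so 5 is a residue.
(6/191) = +1, so 6 is a residue.
(7/191) = −1, so 7 is the smallest positive non-residue mod 191.

7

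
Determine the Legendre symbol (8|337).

1

Pull out 2^3: since 337 ≡ 1 (mod 8), (2/337) = +1, so (2/337)^3 = +1.
Reached (1/337) = 1. Collecting the sign flips along the way, the symbol is +1.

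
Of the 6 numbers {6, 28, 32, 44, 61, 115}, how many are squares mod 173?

(6/173) = +1 → QR.
(28/173) = -1 → non-residue.
(32/173) = -1 → non-residue.
(44/173) = -1 → non-residue.
(61/173) = -1 → non-residue.
(115/173) = -1 → non-residue.
Total quadratic residues among the 6: 1.

1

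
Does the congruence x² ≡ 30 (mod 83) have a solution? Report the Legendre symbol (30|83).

Euler's criterion: (30/83) ≡ 30^41 (mod 83).
30^2 ≡ 70 (mod 83)
30^4 ≡ 3 (mod 83)
30^8 ≡ 9 (mod 83)
30^16 ≡ 81 (mod 83)
30^32 ≡ 4 (mod 83)
30^41 = 30^(32+8+1) ≡ 1 (mod 83).
Result is 1, so (30/83) = 1.

1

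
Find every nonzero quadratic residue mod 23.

1 2 3 4 6 8 9 12 13 16 18

Square k = 1,…,11 (k and 23−k give the same square):
1²=1, 2²=4, 3²=9, 4²=16, 5²≡2, 6²≡13, 7²≡3, 8²≡18, 9²≡12, 10²≡8, 11²≡6 (mod 23).
So the quadratic residues mod 23 are {1, 2, 3, 4, 6, 8, 9, 12, 13, 16, 18}.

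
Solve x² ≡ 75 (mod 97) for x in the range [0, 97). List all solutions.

97 ≡ 1 (mod 4), so we find a root by search.
Trying successive values, 47² = 2209 ≡ 75 (mod 97). The other root is 97 − 47 = 50.

47, 50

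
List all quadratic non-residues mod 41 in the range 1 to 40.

3 6 7 11 12 13 14 15 17 19 22 24 26 27 28 29 30 34 35 38

Square k = 1,…,20 (k and 41−k give the same square):
1²=1, 2²=4, 3²=9, 4²=16, 5²=25, 6²=36, 7²≡8, 8²≡23, 9²≡40, 10²≡18, 11²≡39, 12²≡21, 13²≡5, 14²≡32, 15²≡20, 16²≡10, 17²≡2, 18²≡37, 19²≡33, 20²≡31 (mod 41).
The residues are {1, 2, 4, 5, 8, 9, 10, 16, 18, 20, 21, 23, 25, 31, 32, 33, 36, 37, 39, 40}; the non-residues are the remaining 20 nonzero classes.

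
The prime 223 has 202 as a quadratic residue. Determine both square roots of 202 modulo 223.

Since 223 ≡ 3 (mod 4), a square root of 202 is 202^((223+1)/4) = 202^56 mod 223.
Repeated squaring: 202^2≡218, 202^4≡25, 202^8≡179, 202^16≡152, 202^32≡135 (mod 223).
202^56 = 202^(32+16+8) ≡ 47 (mod 223).
Check: 47² = 2209 ≡ 202 (mod 223). The two roots are 47 and 176.

47, 176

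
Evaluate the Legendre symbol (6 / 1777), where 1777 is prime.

1

Pull out 2: since 1777 ≡ 1 (mod 8), (2/1777) = +1.
Reciprocity: 3 ≡ 3 and 1777 ≡ 1 (mod 4), so (3/1777) = +(1777/3).
Reduce top mod 3: now compute (1/3).
Reached (1/3) = 1. Collecting the sign flips along the way, the symbol is +1.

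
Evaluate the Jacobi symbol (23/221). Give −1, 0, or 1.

-1

Reciprocity: 23 ≡ 3 and 221 ≡ 1 (mod 4), so (23/221) = +(221/23).
Reduce top mod 23: now compute (14/23).
Pull out 2: since 23 ≡ 7 (mod 8), (2/23) = +1.
Reciprocity: 7 ≡ 3 and 23 ≡ 3 (mod 4), so (7/23) = −(23/7).
Reduce top mod 7: now compute (2/7).
Pull out 2: since 7 ≡ 7 (mod 8), (2/7) = +1.
Reached (1/7) = 1. Collecting the sign flips along the way, the symbol is -1.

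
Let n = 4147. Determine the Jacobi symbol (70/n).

Pull out 2: since 4147 ≡ 3 (mod 8), (2/4147) = -1.
Reciprocity: 35 ≡ 3 and 4147 ≡ 3 (mod 4), so (35/4147) = −(4147/35).
Reduce top mod 35: now compute (17/35).
Reciprocity: 17 ≡ 1 and 35 ≡ 3 (mod 4), so (17/35) = +(35/17).
Reduce top mod 17: now compute (1/17).
Reached (1/17) = 1. Collecting the sign flips along the way, the symbol is +1.

1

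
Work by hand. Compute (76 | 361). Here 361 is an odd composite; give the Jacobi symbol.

Pull out 2^2: since 361 ≡ 1 (mod 8), (2/361) = +1, so (2/361)^2 = +1.
Reciprocity: 19 ≡ 3 and 361 ≡ 1 (mod 4), so (19/361) = +(361/19).
Reduce top mod 19: now compute (0/19).
Top reduces to 0: gcd > 1, so the symbol is 0.

0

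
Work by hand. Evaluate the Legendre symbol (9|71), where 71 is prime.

1

Reciprocity: 9 ≡ 1 and 71 ≡ 3 (mod 4), so (9/71) = +(71/9).
Reduce top mod 9: now compute (8/9).
Pull out 2^3: since 9 ≡ 1 (mod 8), (2/9) = +1, so (2/9)^3 = +1.
Reached (1/9) = 1. Collecting the sign flips along the way, the symbol is +1.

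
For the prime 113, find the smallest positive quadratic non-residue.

(2/113) = +1, so 2 is a residue.
(3/113) = −1, so 3 is the smallest positive non-residue mod 113.

3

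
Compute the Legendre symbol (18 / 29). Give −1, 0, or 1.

Euler's criterion: (18/29) ≡ 18^14 (mod 29).
18^2 ≡ 5 (mod 29)
18^4 ≡ 25 (mod 29)
18^8 ≡ 16 (mod 29)
18^14 = 18^(8+4+2) ≡ 28 (mod 29).
Result is 28 ≡ −1, so (18/29) = −1.

-1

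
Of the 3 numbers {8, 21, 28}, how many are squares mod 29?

1

(8/29) = -1 → non-residue.
(21/29) = -1 → non-residue.
(28/29) = +1 → QR.
Total quadratic residues among the 3: 1.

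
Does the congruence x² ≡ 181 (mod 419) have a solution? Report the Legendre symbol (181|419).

Reciprocity: 181 ≡ 1 and 419 ≡ 3 (mod 4), so (181/419) = +(419/181).
Reduce top mod 181: now compute (57/181).
Reciprocity: 57 ≡ 1 and 181 ≡ 1 (mod 4), so (57/181) = +(181/57).
Reduce top mod 57: now compute (10/57).
Pull out 2: since 57 ≡ 1 (mod 8), (2/57) = +1.
Reciprocity: 5 ≡ 1 and 57 ≡ 1 (mod 4), so (5/57) = +(57/5).
Reduce top mod 5: now compute (2/5).
Pull out 2: since 5 ≡ 5 (mod 8), (2/5) = -1.
Reached (1/5) = 1. Collecting the sign flips along the way, the symbol is -1.

-1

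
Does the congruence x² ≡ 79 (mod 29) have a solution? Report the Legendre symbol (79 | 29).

-1

Euler's criterion: (79/29) ≡ 21^14 (mod 29).
21^2 ≡ 6 (mod 29)
21^4 ≡ 7 (mod 29)
21^8 ≡ 20 (mod 29)
21^14 = 21^(8+4+2) ≡ 28 (mod 29).
Result is 28 ≡ −1, so (79/29) = −1.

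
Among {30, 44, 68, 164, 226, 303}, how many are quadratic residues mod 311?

(30/311) = +1 → QR.
(44/311) = -1 → non-residue.
(68/311) = -1 → non-residue.
(164/311) = -1 → non-residue.
(226/311) = +1 → QR.
(303/311) = -1 → non-residue.
Total quadratic residues among the 6: 2.

2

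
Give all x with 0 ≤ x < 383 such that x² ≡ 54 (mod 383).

Since 383 ≡ 3 (mod 4), a square root of 54 is 54^((383+1)/4) = 54^96 mod 383.
Repeated squaring: 54^2≡235, 54^4≡73, 54^8≡350, 54^16≡323, 54^32≡153, 54^64≡46 (mod 383).
54^96 = 54^(64+32) ≡ 144 (mod 383).
Check: 144² = 20736 ≡ 54 (mod 383). The two roots are 144 and 239.

144, 239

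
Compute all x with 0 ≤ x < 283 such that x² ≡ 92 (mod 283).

Since 283 ≡ 3 (mod 4), a square root of 92 is 92^((283+1)/4) = 92^71 mod 283.
Repeated squaring: 92^2≡257, 92^4≡110, 92^8≡214, 92^16≡233, 92^32≡236, 92^64≡228 (mod 283).
92^71 = 92^(64+4+2+1) ≡ 112 (mod 283).
Check: 112² = 12544 ≡ 92 (mod 283). The two roots are 112 and 171.

112, 171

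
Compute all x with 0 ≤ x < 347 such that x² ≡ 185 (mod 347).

78, 269

Since 347 ≡ 3 (mod 4), a square root of 185 is 185^((347+1)/4) = 185^87 mod 347.
Repeated squaring: 185^2≡219, 185^4≡75, 185^8≡73, 185^16≡124, 185^32≡108, 185^64≡213 (mod 347).
185^87 = 185^(64+16+4+2+1) ≡ 269 (mod 347).
Check: 269² = 72361 ≡ 185 (mod 347). The two roots are 78 and 269.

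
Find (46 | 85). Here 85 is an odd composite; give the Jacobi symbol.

-1

Pull out 2: since 85 ≡ 5 (mod 8), (2/85) = -1.
Reciprocity: 23 ≡ 3 and 85 ≡ 1 (mod 4), so (23/85) = +(85/23).
Reduce top mod 23: now compute (16/23).
Pull out 2^4: since 23 ≡ 7 (mod 8), (2/23) = +1, so (2/23)^4 = +1.
Reached (1/23) = 1. Collecting the sign flips along the way, the symbol is -1.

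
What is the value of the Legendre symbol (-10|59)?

First reduce: -10 ≡ 49 (mod 59).
Reciprocity: 49 ≡ 1 and 59 ≡ 3 (mod 4), so (49/59) = +(59/49).
Reduce top mod 49: now compute (10/49).
Pull out 2: since 49 ≡ 1 (mod 8), (2/49) = +1.
Reciprocity: 5 ≡ 1 and 49 ≡ 1 (mod 4), so (5/49) = +(49/5).
Reduce top mod 5: now compute (4/5).
Pull out 2^2: since 5 ≡ 5 (mod 8), (2/5) = -1, so (2/5)^2 = +1.
Reached (1/5) = 1. Collecting the sign flips along the way, the symbol is +1.

1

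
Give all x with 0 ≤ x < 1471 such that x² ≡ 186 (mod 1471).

533, 938

Since 1471 ≡ 3 (mod 4), a square root of 186 is 186^((1471+1)/4) = 186^368 mod 1471.
Repeated squaring: 186^2≡763, 186^4≡1124, 186^8≡1258, 186^16≡1239, 186^32≡868, 186^64≡272, 186^128≡434, 186^256≡68 (mod 1471).
186^368 = 186^(256+64+32+16) ≡ 938 (mod 1471).
Check: 938² = 879844 ≡ 186 (mod 1471). The two roots are 533 and 938.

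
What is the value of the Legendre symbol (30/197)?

-1

Pull out 2: since 197 ≡ 5 (mod 8), (2/197) = -1.
Reciprocity: 15 ≡ 3 and 197 ≡ 1 (mod 4), so (15/197) = +(197/15).
Reduce top mod 15: now compute (2/15).
Pull out 2: since 15 ≡ 7 (mod 8), (2/15) = +1.
Reached (1/15) = 1. Collecting the sign flips along the way, the symbol is -1.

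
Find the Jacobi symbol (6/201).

Pull out 2: since 201 ≡ 1 (mod 8), (2/201) = +1.
Reciprocity: 3 ≡ 3 and 201 ≡ 1 (mod 4), so (3/201) = +(201/3).
Reduce top mod 3: now compute (0/3).
Top reduces to 0: gcd > 1, so the symbol is 0.

0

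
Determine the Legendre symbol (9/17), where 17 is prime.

1

Reciprocity: 9 ≡ 1 and 17 ≡ 1 (mod 4), so (9/17) = +(17/9).
Reduce top mod 9: now compute (8/9).
Pull out 2^3: since 9 ≡ 1 (mod 8), (2/9) = +1, so (2/9)^3 = +1.
Reached (1/9) = 1. Collecting the sign flips along the way, the symbol is +1.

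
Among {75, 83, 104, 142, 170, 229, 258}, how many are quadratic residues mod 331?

3

(75/331) = -1 → non-residue.
(83/331) = +1 → QR.
(104/331) = +1 → QR.
(142/331) = -1 → non-residue.
(170/331) = -1 → non-residue.
(229/331) = -1 → non-residue.
(258/331) = +1 → QR.
Total quadratic residues among the 7: 3.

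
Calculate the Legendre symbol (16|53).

Euler's criterion: (16/53) ≡ 16^26 (mod 53).
16^2 ≡ 44 (mod 53)
16^4 ≡ 28 (mod 53)
16^8 ≡ 42 (mod 53)
16^16 ≡ 15 (mod 53)
16^26 = 16^(16+8+2) ≡ 1 (mod 53).
Result is 1, so (16/53) = 1.

1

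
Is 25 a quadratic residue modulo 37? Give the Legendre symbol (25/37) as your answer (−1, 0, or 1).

1

Reciprocity: 25 ≡ 1 and 37 ≡ 1 (mod 4), so (25/37) = +(37/25).
Reduce top mod 25: now compute (12/25).
Pull out 2^2: since 25 ≡ 1 (mod 8), (2/25) = +1, so (2/25)^2 = +1.
Reciprocity: 3 ≡ 3 and 25 ≡ 1 (mod 4), so (3/25) = +(25/3).
Reduce top mod 3: now compute (1/3).
Reached (1/3) = 1. Collecting the sign flips along the way, the symbol is +1.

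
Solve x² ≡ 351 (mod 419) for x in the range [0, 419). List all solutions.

108, 311

Since 419 ≡ 3 (mod 4), a square root of 351 is 351^((419+1)/4) = 351^105 mod 419.
Repeated squaring: 351^2≡15, 351^4≡225, 351^8≡345, 351^16≡29, 351^32≡3, 351^64≡9 (mod 419).
351^105 = 351^(64+32+8+1) ≡ 108 (mod 419).
Check: 108² = 11664 ≡ 351 (mod 419). The two roots are 108 and 311.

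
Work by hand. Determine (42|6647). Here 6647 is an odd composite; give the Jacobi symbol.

Pull out 2: since 6647 ≡ 7 (mod 8), (2/6647) = +1.
Reciprocity: 21 ≡ 1 and 6647 ≡ 3 (mod 4), so (21/6647) = +(6647/21).
Reduce top mod 21: now compute (11/21).
Reciprocity: 11 ≡ 3 and 21 ≡ 1 (mod 4), so (11/21) = +(21/11).
Reduce top mod 11: now compute (10/11).
Pull out 2: since 11 ≡ 3 (mod 8), (2/11) = -1.
Reciprocity: 5 ≡ 1 and 11 ≡ 3 (mod 4), so (5/11) = +(11/5).
Reduce top mod 5: now compute (1/5).
Reached (1/5) = 1. Collecting the sign flips along the way, the symbol is -1.

-1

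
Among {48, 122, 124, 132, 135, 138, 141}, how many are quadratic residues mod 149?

(48/149) = -1 → non-residue.
(122/149) = -1 → non-residue.
(124/149) = +1 → QR.
(132/149) = +1 → QR.
(135/149) = -1 → non-residue.
(138/149) = -1 → non-residue.
(141/149) = -1 → non-residue.
Total quadratic residues among the 7: 2.

2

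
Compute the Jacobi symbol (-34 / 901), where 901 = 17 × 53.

First reduce: -34 ≡ 867 (mod 901).
Reciprocity: 867 ≡ 3 and 901 ≡ 1 (mod 4), so (867/901) = +(901/867).
Reduce top mod 867: now compute (34/867).
Pull out 2: since 867 ≡ 3 (mod 8), (2/867) = -1.
Reciprocity: 17 ≡ 1 and 867 ≡ 3 (mod 4), so (17/867) = +(867/17).
Reduce top mod 17: now compute (0/17).
Top reduces to 0: gcd > 1, so the symbol is 0.

0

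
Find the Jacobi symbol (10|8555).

0

Pull out 2: since 8555 ≡ 3 (mod 8), (2/8555) = -1.
Reciprocity: 5 ≡ 1 and 8555 ≡ 3 (mod 4), so (5/8555) = +(8555/5).
Reduce top mod 5: now compute (0/5).
Top reduces to 0: gcd > 1, so the symbol is 0.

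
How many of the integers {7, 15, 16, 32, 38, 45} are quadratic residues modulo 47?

(7/47) = +1 → QR.
(15/47) = -1 → non-residue.
(16/47) = +1 → QR.
(32/47) = +1 → QR.
(38/47) = -1 → non-residue.
(45/47) = -1 → non-residue.
Total quadratic residues among the 6: 3.

3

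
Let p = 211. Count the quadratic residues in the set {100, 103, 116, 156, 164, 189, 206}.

(100/211) = +1 → QR.
(103/211) = +1 → QR.
(116/211) = -1 → non-residue.
(156/211) = -1 → non-residue.
(164/211) = -1 → non-residue.
(189/211) = +1 → QR.
(206/211) = -1 → non-residue.
Total quadratic residues among the 7: 3.

3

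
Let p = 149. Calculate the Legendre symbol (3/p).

Reciprocity: 3 ≡ 3 and 149 ≡ 1 (mod 4), so (3/149) = +(149/3).
Reduce top mod 3: now compute (2/3).
Pull out 2: since 3 ≡ 3 (mod 8), (2/3) = -1.
Reached (1/3) = 1. Collecting the sign flips along the way, the symbol is -1.

-1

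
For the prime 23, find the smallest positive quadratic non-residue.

(2/23) = +1, so 2 is a residue.
(3/23) = +1, so 3 is a residue.
(4/23) = +1, so 4 is a residue.
(5/23) = −1, so 5 is the smallest positive non-residue mod 23.

5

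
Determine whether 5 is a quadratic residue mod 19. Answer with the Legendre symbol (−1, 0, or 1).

1

Reciprocity: 5 ≡ 1 and 19 ≡ 3 (mod 4), so (5/19) = +(19/5).
Reduce top mod 5: now compute (4/5).
Pull out 2^2: since 5 ≡ 5 (mod 8), (2/5) = -1, so (2/5)^2 = +1.
Reached (1/5) = 1. Collecting the sign flips along the way, the symbol is +1.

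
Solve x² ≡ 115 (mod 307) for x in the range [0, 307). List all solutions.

Since 307 ≡ 3 (mod 4), a square root of 115 is 115^((307+1)/4) = 115^77 mod 307.
Repeated squaring: 115^2≡24, 115^4≡269, 115^8≡216, 115^16≡299, 115^32≡64, 115^64≡105 (mod 307).
115^77 = 115^(64+8+4+1) ≡ 280 (mod 307).
Check: 280² = 78400 ≡ 115 (mod 307). The two roots are 27 and 280.

27, 280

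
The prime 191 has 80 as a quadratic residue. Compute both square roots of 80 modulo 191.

Since 191 ≡ 3 (mod 4), a square root of 80 is 80^((191+1)/4) = 80^48 mod 191.
Repeated squaring: 80^2≡97, 80^4≡50, 80^8≡17, 80^16≡98, 80^32≡54 (mod 191).
80^48 = 80^(32+16) ≡ 135 (mod 191).
Check: 135² = 18225 ≡ 80 (mod 191). The two roots are 56 and 135.

56, 135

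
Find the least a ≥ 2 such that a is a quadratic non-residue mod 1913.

3

(2/1913) = +1, so 2 is a residue.
(3/1913) = −1, so 3 is the smallest positive non-residue mod 1913.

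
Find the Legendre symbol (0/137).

0

Top reduces to 0: gcd > 1, so the symbol is 0.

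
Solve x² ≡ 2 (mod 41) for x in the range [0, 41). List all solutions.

17, 24

41 ≡ 1 (mod 4), so we find a root by search.
Trying successive values, 17² = 289 ≡ 2 (mod 41). The other root is 41 − 17 = 24.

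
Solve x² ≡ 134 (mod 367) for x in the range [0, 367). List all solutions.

177, 190

Since 367 ≡ 3 (mod 4), a square root of 134 is 134^((367+1)/4) = 134^92 mod 367.
Repeated squaring: 134^2≡340, 134^4≡362, 134^8≡25, 134^16≡258, 134^32≡137, 134^64≡52 (mod 367).
134^92 = 134^(64+16+8+4) ≡ 190 (mod 367).
Check: 190² = 36100 ≡ 134 (mod 367). The two roots are 177 and 190.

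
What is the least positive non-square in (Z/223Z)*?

3

(2/223) = +1, so 2 is a residue.
(3/223) = −1, so 3 is the smallest positive non-residue mod 223.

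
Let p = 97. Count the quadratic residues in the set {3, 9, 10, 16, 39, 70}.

(3/97) = +1 → QR.
(9/97) = +1 → QR.
(10/97) = -1 → non-residue.
(16/97) = +1 → QR.
(39/97) = -1 → non-residue.
(70/97) = +1 → QR.
Total quadratic residues among the 6: 4.

4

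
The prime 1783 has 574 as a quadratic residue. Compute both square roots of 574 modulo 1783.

Since 1783 ≡ 3 (mod 4), a square root of 574 is 574^((1783+1)/4) = 574^446 mod 1783.
Repeated squaring: 574^2≡1404, 574^4≡1001, 574^8≡1738, 574^16≡242, 574^32≡1508, 574^64≡739, 574^128≡523, 574^256≡730 (mod 1783).
574^446 = 574^(256+128+32+16+8+4+2) ≡ 1202 (mod 1783).
Check: 1202² = 1444804 ≡ 574 (mod 1783). The two roots are 581 and 1202.

581, 1202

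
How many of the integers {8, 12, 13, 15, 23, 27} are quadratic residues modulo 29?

(8/29) = -1 → non-residue.
(12/29) = -1 → non-residue.
(13/29) = +1 → QR.
(15/29) = -1 → non-residue.
(23/29) = +1 → QR.
(27/29) = -1 → non-residue.
Total quadratic residues among the 6: 2.

2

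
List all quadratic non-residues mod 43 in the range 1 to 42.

2,3,5,7,8,12,18,19,20,22,26,27,28,29,30,32,33,34,37,39,42

Square k = 1,…,21 (k and 43−k give the same square):
1²=1, 2²=4, 3²=9, 4²=16, 5²=25, 6²=36, 7²≡6, 8²≡21, 9²≡38, 10²≡14, 11²≡35, 12²≡15, 13²≡40, 14²≡24, 15²≡10, 16²≡41, 17²≡31, 18²≡23, 19²≡17, 20²≡13, 21²≡11 (mod 43).
The residues are {1, 4, 6, 9, 10, 11, 13, 14, 15, 16, 17, 21, 23, 24, 25, 31, 35, 36, 38, 40, 41}; the non-residues are the remaining 21 nonzero classes.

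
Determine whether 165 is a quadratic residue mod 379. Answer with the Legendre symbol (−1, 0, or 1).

Euler's criterion: (165/379) ≡ 165^189 (mod 379).
165^2 ≡ 316 (mod 379)
165^4 ≡ 179 (mod 379)
165^8 ≡ 205 (mod 379)
165^16 ≡ 335 (mod 379)
165^32 ≡ 41 (mod 379)
165^64 ≡ 165 (mod 379)
165^128 ≡ 316 (mod 379)
165^189 = 165^(128+32+16+8+4+1) ≡ 1 (mod 379).
Result is 1, so (165/379) = 1.

1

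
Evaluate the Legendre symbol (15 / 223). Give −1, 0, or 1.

Reciprocity: 15 ≡ 3 and 223 ≡ 3 (mod 4), so (15/223) = −(223/15).
Reduce top mod 15: now compute (13/15).
Reciprocity: 13 ≡ 1 and 15 ≡ 3 (mod 4), so (13/15) = +(15/13).
Reduce top mod 13: now compute (2/13).
Pull out 2: since 13 ≡ 5 (mod 8), (2/13) = -1.
Reached (1/13) = 1. Collecting the sign flips along the way, the symbol is +1.

1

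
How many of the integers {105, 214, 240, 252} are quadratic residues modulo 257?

1

(105/257) = -1 → non-residue.
(214/257) = -1 → non-residue.
(240/257) = +1 → QR.
(252/257) = -1 → non-residue.
Total quadratic residues among the 4: 1.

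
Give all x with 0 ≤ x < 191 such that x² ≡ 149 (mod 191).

63, 128

Since 191 ≡ 3 (mod 4), a square root of 149 is 149^((191+1)/4) = 149^48 mod 191.
Repeated squaring: 149^2≡45, 149^4≡115, 149^8≡46, 149^16≡15, 149^32≡34 (mod 191).
149^48 = 149^(32+16) ≡ 128 (mod 191).
Check: 128² = 16384 ≡ 149 (mod 191). The two roots are 63 and 128.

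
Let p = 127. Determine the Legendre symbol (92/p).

Euler's criterion: (92/127) ≡ 92^63 (mod 127).
92^2 ≡ 82 (mod 127)
92^4 ≡ 120 (mod 127)
92^8 ≡ 49 (mod 127)
92^16 ≡ 115 (mod 127)
92^32 ≡ 17 (mod 127)
92^63 = 92^(32+16+8+4+2+1) ≡ 126 (mod 127).
Result is 126 ≡ −1, so (92/127) = −1.

-1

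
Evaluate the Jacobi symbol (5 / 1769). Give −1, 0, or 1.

1

Reciprocity: 5 ≡ 1 and 1769 ≡ 1 (mod 4), so (5/1769) = +(1769/5).
Reduce top mod 5: now compute (4/5).
Pull out 2^2: since 5 ≡ 5 (mod 8), (2/5) = -1, so (2/5)^2 = +1.
Reached (1/5) = 1. Collecting the sign flips along the way, the symbol is +1.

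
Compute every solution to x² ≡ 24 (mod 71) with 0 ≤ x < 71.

Since 71 ≡ 3 (mod 4), a square root of 24 is 24^((71+1)/4) = 24^18 mod 71.
Repeated squaring: 24^2≡8, 24^4≡64, 24^8≡49, 24^16≡58 (mod 71).
24^18 = 24^(16+2) ≡ 38 (mod 71).
Check: 38² = 1444 ≡ 24 (mod 71). The two roots are 33 and 38.

33, 38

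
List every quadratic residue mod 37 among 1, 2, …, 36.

Square k = 1,…,18 (k and 37−k give the same square):
1²=1, 2²=4, 3²=9, 4²=16, 5²=25, 6²=36, 7²≡12, 8²≡27, 9²≡7, 10²≡26, 11²≡10, 12²≡33, 13²≡21, 14²≡11, 15²≡3, 16²≡34, 17²≡30, 18²≡28 (mod 37).
So the quadratic residues mod 37 are {1, 3, 4, 7, 9, 10, 11, 12, 16, 21, 25, 26, 27, 28, 30, 33, 34, 36}.

1 3 4 7 9 10 11 12 16 21 25 26 27 28 30 33 34 36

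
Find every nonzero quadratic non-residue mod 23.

5,7,10,11,14,15,17,19,20,21,22

Square k = 1,…,11 (k and 23−k give the same square):
1²=1, 2²=4, 3²=9, 4²=16, 5²≡2, 6²≡13, 7²≡3, 8²≡18, 9²≡12, 10²≡8, 11²≡6 (mod 23).
The residues are {1, 2, 3, 4, 6, 8, 9, 12, 13, 16, 18}; the non-residues are the remaining 11 nonzero classes.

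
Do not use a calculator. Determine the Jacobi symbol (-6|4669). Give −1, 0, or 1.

First reduce: -6 ≡ 4663 (mod 4669).
Reciprocity: 4663 ≡ 3 and 4669 ≡ 1 (mod 4), so (4663/4669) = +(4669/4663).
Reduce top mod 4663: now compute (6/4663).
Pull out 2: since 4663 ≡ 7 (mod 8), (2/4663) = +1.
Reciprocity: 3 ≡ 3 and 4663 ≡ 3 (mod 4), so (3/4663) = −(4663/3).
Reduce top mod 3: now compute (1/3).
Reached (1/3) = 1. Collecting the sign flips along the way, the symbol is -1.

-1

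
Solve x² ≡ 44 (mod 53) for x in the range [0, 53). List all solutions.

53 ≡ 1 (mod 4), so we find a root by search.
Trying successive values, 16² = 256 ≡ 44 (mod 53). The other root is 53 − 16 = 37.

16, 37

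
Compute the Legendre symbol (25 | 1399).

Reciprocity: 25 ≡ 1 and 1399 ≡ 3 (mod 4), so (25/1399) = +(1399/25).
Reduce top mod 25: now compute (24/25).
Pull out 2^3: since 25 ≡ 1 (mod 8), (2/25) = +1, so (2/25)^3 = +1.
Reciprocity: 3 ≡ 3 and 25 ≡ 1 (mod 4), so (3/25) = +(25/3).
Reduce top mod 3: now compute (1/3).
Reached (1/3) = 1. Collecting the sign flips along the way, the symbol is +1.

1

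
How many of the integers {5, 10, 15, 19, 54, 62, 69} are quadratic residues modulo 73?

(5/73) = -1 → non-residue.
(10/73) = -1 → non-residue.
(15/73) = -1 → non-residue.
(19/73) = +1 → QR.
(54/73) = +1 → QR.
(62/73) = -1 → non-residue.
(69/73) = +1 → QR.
Total quadratic residues among the 7: 3.

3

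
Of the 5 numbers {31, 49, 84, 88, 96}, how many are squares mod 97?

4

(31/97) = +1 → QR.
(49/97) = +1 → QR.
(84/97) = -1 → non-residue.
(88/97) = +1 → QR.
(96/97) = +1 → QR.
Total quadratic residues among the 5: 4.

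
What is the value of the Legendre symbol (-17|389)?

Euler's criterion: (-17/389) ≡ 372^194 (mod 389).
372^2 ≡ 289 (mod 389)
372^4 ≡ 275 (mod 389)
372^8 ≡ 159 (mod 389)
372^16 ≡ 385 (mod 389)
372^32 ≡ 16 (mod 389)
372^64 ≡ 256 (mod 389)
372^128 ≡ 184 (mod 389)
372^194 = 372^(128+64+2) ≡ 1 (mod 389).
Result is 1, so (-17/389) = 1.

1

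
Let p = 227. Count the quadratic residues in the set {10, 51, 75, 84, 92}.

(10/227) = +1 → QR.
(51/227) = -1 → non-residue.
(75/227) = +1 → QR.
(84/227) = +1 → QR.
(92/227) = +1 → QR.
Total quadratic residues among the 5: 4.

4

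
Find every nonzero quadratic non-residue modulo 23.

Square k = 1,…,11 (k and 23−k give the same square):
1²=1, 2²=4, 3²=9, 4²=16, 5²≡2, 6²≡13, 7²≡3, 8²≡18, 9²≡12, 10²≡8, 11²≡6 (mod 23).
The residues are {1, 2, 3, 4, 6, 8, 9, 12, 13, 16, 18}; the non-residues are the remaining 11 nonzero classes.

5 7 10 11 14 15 17 19 20 21 22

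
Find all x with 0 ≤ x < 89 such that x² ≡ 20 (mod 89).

38, 51

89 ≡ 1 (mod 4), so we find a root by search.
Trying successive values, 38² = 1444 ≡ 20 (mod 89). The other root is 89 − 38 = 51.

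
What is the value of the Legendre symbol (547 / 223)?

1

First reduce: 547 ≡ 101 (mod 223).
Reciprocity: 101 ≡ 1 and 223 ≡ 3 (mod 4), so (101/223) = +(223/101).
Reduce top mod 101: now compute (21/101).
Reciprocity: 21 ≡ 1 and 101 ≡ 1 (mod 4), so (21/101) = +(101/21).
Reduce top mod 21: now compute (17/21).
Reciprocity: 17 ≡ 1 and 21 ≡ 1 (mod 4), so (17/21) = +(21/17).
Reduce top mod 17: now compute (4/17).
Pull out 2^2: since 17 ≡ 1 (mod 8), (2/17) = +1, so (2/17)^2 = +1.
Reached (1/17) = 1. Collecting the sign flips along the way, the symbol is +1.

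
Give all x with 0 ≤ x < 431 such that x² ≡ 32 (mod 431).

110, 321

Since 431 ≡ 3 (mod 4), a square root of 32 is 32^((431+1)/4) = 32^108 mod 431.
Repeated squaring: 32^2≡162, 32^4≡384, 32^8≡54, 32^16≡330, 32^32≡288, 32^64≡192 (mod 431).
32^108 = 32^(64+32+8+4) ≡ 110 (mod 431).
Check: 110² = 12100 ≡ 32 (mod 431). The two roots are 110 and 321.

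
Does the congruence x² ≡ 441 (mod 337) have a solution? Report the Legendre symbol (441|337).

1

Euler's criterion: (441/337) ≡ 104^168 (mod 337).
104^2 ≡ 32 (mod 337)
104^4 ≡ 13 (mod 337)
104^8 ≡ 169 (mod 337)
104^16 ≡ 253 (mod 337)
104^32 ≡ 316 (mod 337)
104^64 ≡ 104 (mod 337)
104^128 ≡ 32 (mod 337)
104^168 = 104^(128+32+8) ≡ 1 (mod 337).
Result is 1, so (441/337) = 1.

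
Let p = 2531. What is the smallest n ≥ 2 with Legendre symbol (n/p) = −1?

(2/2531) = −1, so 2 is the smallest positive non-residue mod 2531.

2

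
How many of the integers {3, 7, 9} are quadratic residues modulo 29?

2

(3/29) = -1 → non-residue.
(7/29) = +1 → QR.
(9/29) = +1 → QR.
Total quadratic residues among the 3: 2.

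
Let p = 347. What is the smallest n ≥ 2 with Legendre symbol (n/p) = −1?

(2/347) = −1, so 2 is the smallest positive non-residue mod 347.

2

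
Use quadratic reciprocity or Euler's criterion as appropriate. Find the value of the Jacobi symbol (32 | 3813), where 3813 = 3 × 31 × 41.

-1

Pull out 2^5: since 3813 ≡ 5 (mod 8), (2/3813) = -1, so (2/3813)^5 = -1.
Reached (1/3813) = 1. Collecting the sign flips along the way, the symbol is -1.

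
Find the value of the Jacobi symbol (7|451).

Reciprocity: 7 ≡ 3 and 451 ≡ 3 (mod 4), so (7/451) = −(451/7).
Reduce top mod 7: now compute (3/7).
Reciprocity: 3 ≡ 3 and 7 ≡ 3 (mod 4), so (3/7) = −(7/3).
Reduce top mod 3: now compute (1/3).
Reached (1/3) = 1. Collecting the sign flips along the way, the symbol is +1.

1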